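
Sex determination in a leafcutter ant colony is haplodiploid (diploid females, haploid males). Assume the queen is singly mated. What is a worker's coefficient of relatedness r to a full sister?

Haplodiploid full sisters inherit their father's entire haploid genome identically (contributing 1/2) and on average half of their mother's contribution (1/2 · 1/2 = 1/4); r = 1/2 + 1/4 = 3/4.

0.75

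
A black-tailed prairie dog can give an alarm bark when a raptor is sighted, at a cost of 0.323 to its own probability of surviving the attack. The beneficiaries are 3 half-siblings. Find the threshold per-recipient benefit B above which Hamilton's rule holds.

r to a half-sibling = 0.25 (half-sibs share one parent — one path of length 2: r = (1/2)^2 = 1/4).
Hamilton's rule with n recipients of equal r: n·r·B > C, so B > C/(n·r) = 0.323/(3·0.25) = 0.4307.

0.4307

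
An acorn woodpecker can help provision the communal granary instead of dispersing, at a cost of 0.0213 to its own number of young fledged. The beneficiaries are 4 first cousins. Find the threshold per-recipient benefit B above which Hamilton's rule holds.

r to a first cousin = 1/8 (first cousins share one grandparent pair — two paths of length 4: r = 2·(1/2)^4 = 1/8).
Hamilton's rule with n recipients of equal r: n·r·B > C, so B > C/(n·r) = 0.0213/(4·0.125) = 0.0426.

0.0426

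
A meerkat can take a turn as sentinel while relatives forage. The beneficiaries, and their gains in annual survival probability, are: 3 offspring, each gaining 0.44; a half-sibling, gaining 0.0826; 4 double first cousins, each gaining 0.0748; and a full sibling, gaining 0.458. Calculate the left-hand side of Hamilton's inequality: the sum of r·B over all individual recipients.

r to an offspring = 1/2 (one parent–offspring link: r = (1/2)^1 = 1/2).
r to a half-sibling = 1/4 (half-sibs share one parent — one path of length 2: r = (1/2)^2 = 1/4).
r to a double first cousin = 1/4 (double first cousins share both grandparent pairs — four paths of length 4: r = 4·(1/2)^4 = 1/4).
r to a full sibling = 1/2 (full sibs share both parents — two paths of length 2: r = 2·(1/2)^2 = 1/2).
Summing one r·B term per recipient: 3·0.5·0.44 + 1·0.25·0.0826 + 4·0.25·0.0748 + 1·0.5·0.458 = 0.98445.

0.98445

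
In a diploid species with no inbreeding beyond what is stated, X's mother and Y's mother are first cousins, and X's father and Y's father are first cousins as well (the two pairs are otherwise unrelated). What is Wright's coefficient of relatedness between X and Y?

0.0625

Independent pedigree routes through distinct common ancestors add.
X and Y are related in two ways: second cousins through their mothers (r = 1/32) and second cousins through their fathers (r = 1/32).
r = 1/32 + 1/32 = 1/16 = 0.0625.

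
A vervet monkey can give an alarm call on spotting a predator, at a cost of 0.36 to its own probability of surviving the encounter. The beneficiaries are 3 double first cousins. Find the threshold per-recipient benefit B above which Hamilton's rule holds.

r to a double first cousin = 0.25 (double first cousins share both grandparent pairs — four paths of length 4: r = 4·(1/2)^4 = 1/4).
Hamilton's rule with n recipients of equal r: n·r·B > C, so B > C/(n·r) = 0.36/(3·0.25) = 0.48.

0.48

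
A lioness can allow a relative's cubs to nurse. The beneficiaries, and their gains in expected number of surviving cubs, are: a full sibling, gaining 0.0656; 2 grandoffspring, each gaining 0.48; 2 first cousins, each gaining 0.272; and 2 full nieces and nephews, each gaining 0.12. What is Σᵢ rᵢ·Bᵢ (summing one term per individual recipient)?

r to a full sibling = 0.5 (full sibs share both parents — two paths of length 2: r = 2·(1/2)^2 = 1/2).
r to a grandoffspring = 0.25 (two parent–offspring links: r = (1/2)^2 = 1/4).
r to a first cousin = 1/8 (first cousins share one grandparent pair — two paths of length 4: r = 2·(1/2)^4 = 1/8).
r to a full niece or nephew = 0.25 (full aunt/uncle↔niece/nephew: two paths of length 3 through the shared grandparent pair: r = 2·(1/2)^3 = 1/4).
Summing one r·B term per recipient: 1·0.5·0.0656 + 2·0.25·0.48 + 2·0.125·0.272 + 2·0.25·0.12 = 0.4008.

0.4008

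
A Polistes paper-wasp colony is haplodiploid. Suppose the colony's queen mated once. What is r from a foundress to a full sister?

Haplodiploid full sisters inherit their father's entire haploid genome identically (contributing 1/2) and on average half of their mother's contribution (1/2 · 1/2 = 1/4); r = 1/2 + 1/4 = 3/4.

0.75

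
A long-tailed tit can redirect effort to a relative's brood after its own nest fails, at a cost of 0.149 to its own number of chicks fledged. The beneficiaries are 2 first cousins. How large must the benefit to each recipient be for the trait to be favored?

0.596

r to a first cousin = 0.125 (first cousins share one grandparent pair — two paths of length 4: r = 2·(1/2)^4 = 1/8).
Hamilton's rule with n recipients of equal r: n·r·B > C, so B > C/(n·r) = 0.149/(2·0.125) = 0.596.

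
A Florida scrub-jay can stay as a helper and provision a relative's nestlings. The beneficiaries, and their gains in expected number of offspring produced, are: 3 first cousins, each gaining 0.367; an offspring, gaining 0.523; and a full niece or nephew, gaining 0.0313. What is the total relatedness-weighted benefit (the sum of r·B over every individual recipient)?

r to a first cousin = 1/8 (first cousins share one grandparent pair — two paths of length 4: r = 2·(1/2)^4 = 1/8).
r to an offspring = 0.5 (one parent–offspring link: r = (1/2)^1 = 1/2).
r to a full niece or nephew = 0.25 (full aunt/uncle↔niece/nephew: two paths of length 3 through the shared grandparent pair: r = 2·(1/2)^3 = 1/4).
Summing one r·B term per recipient: 3·0.125·0.367 + 1·0.5·0.523 + 1·0.25·0.0313 = 0.40695.

0.40695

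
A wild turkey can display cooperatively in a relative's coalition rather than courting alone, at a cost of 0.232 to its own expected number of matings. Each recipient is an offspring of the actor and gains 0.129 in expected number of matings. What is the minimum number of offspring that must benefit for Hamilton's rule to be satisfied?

r to an offspring = 0.5 (one parent–offspring link: r = (1/2)^1 = 1/2).
Hamilton's rule: n·r·B > C  ⇒  n > C/(r·B) = 0.232/(0.5·0.129) = 3.597.
The smallest integer exceeding 3.597 is 4.

4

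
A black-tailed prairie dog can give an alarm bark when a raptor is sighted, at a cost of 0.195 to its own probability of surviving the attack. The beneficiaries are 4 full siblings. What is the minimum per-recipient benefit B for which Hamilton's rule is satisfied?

0.0975

r to a full sibling = 0.5 (full sibs share both parents — two paths of length 2: r = 2·(1/2)^2 = 1/2).
Hamilton's rule with n recipients of equal r: n·r·B > C, so B > C/(n·r) = 0.195/(4·0.5) = 0.0975.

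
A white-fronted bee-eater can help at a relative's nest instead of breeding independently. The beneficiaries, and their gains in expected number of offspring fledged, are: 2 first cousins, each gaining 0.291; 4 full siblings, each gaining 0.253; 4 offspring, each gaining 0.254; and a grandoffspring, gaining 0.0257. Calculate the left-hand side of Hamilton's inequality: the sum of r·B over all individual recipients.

r to a first cousin = 1/8 (first cousins share one grandparent pair — two paths of length 4: r = 2·(1/2)^4 = 1/8).
r to a full sibling = 1/2 (full sibs share both parents — two paths of length 2: r = 2·(1/2)^2 = 1/2).
r to an offspring = 0.5 (one parent–offspring link: r = (1/2)^1 = 1/2).
r to a grandoffspring = 1/4 (two parent–offspring links: r = (1/2)^2 = 1/4).
Summing one r·B term per recipient: 2·0.125·0.291 + 4·0.5·0.253 + 4·0.5·0.254 + 1·0.25·0.0257 = 1.093175.

1.093175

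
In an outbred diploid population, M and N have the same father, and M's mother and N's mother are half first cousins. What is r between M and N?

0.265625

Wright's path rule: contributions from independent ancestry routes add.
M and N are related in two ways: half-sibs through their shared father (r = 1/4) and half second cousins through their mothers (r = 1/64).
r = 1/4 + 1/64 = 17/64 = 0.265625.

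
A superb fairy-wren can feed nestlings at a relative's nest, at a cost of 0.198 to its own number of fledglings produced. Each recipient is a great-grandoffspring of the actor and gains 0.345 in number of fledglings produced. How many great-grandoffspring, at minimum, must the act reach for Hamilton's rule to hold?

r to a great-grandoffspring = 0.125 (three parent–offspring links: r = (1/2)^3 = 1/8).
Hamilton's rule: n·r·B > C  ⇒  n > C/(r·B) = 0.198/(0.125·0.345) = 4.591.
The smallest integer exceeding 4.591 is 5.

5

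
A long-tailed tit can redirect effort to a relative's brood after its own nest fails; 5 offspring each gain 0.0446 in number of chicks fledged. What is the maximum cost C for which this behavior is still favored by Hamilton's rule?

0.1115

r to an offspring = 1/2 (one parent–offspring link: r = (1/2)^1 = 1/2).
Hamilton's rule: n·r·B > C, so the trait is favored while C < n·r·B = 5·0.5·0.0446 = 0.1115.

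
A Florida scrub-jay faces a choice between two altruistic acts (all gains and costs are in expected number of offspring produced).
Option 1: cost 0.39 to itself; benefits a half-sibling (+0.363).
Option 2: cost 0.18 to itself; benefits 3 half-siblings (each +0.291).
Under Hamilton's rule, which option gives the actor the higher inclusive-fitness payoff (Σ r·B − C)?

Option 1: r to a half-sibling = 0.25.
Option 1: Σ r·B − C = (1·0.25·0.363) − 0.39 = -0.29925.
Option 2: r to a half-sibling = 0.25.
Option 2: Σ r·B − C = (3·0.25·0.291) − 0.18 = 0.03825.
Option 2 has the higher net inclusive-fitness payoff.

Option 2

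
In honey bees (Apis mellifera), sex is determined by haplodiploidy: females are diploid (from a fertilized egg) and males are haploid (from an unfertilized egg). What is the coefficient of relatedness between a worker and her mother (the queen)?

One meiotic link between diploid queen and diploid daughter: r = 1/2.

0.5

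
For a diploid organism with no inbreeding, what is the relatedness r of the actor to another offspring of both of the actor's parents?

Each parent–offspring link contributes a factor of 1/2, and independent paths through distinct common ancestors add.
Full sibs share both parents — two paths of length 2: r = 2·(1/2)^2 = 1/2.

0.5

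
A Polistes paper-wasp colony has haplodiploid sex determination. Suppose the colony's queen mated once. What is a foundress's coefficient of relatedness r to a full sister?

Haplodiploid full sisters inherit their father's entire haploid genome identically (contributing 1/2) and on average half of their mother's contribution (1/2 · 1/2 = 1/4); r = 1/2 + 1/4 = 3/4.

0.75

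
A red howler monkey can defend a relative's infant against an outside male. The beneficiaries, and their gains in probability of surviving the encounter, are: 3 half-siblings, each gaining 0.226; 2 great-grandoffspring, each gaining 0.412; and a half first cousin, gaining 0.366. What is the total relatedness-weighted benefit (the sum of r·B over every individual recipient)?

0.295375

r to a half-sibling = 1/4 (half-sibs share one parent — one path of length 2: r = (1/2)^2 = 1/4).
r to a great-grandoffspring = 0.125 (three parent–offspring links: r = (1/2)^3 = 1/8).
r to a half first cousin = 1/16 (half first cousins share one grandparent — one path of length 4: r = (1/2)^4 = 1/16).
Summing one r·B term per recipient: 3·0.25·0.226 + 2·0.125·0.412 + 1·0.0625·0.366 = 0.295375.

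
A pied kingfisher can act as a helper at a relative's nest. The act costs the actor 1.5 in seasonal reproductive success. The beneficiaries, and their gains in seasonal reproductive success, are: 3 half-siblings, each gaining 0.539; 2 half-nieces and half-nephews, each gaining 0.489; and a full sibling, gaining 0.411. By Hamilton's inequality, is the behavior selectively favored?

Hamilton's rule: the trait is favored when the sum of r·B over every recipient exceeds the actor's cost C.
r to a half-sibling = 1/4 (half-sibs share one parent — one path of length 2: r = (1/2)^2 = 1/4).
r to a half-niece or half-nephew = 1/8 (half-aunt/uncle↔niece/nephew: one path of length 3: r = (1/2)^3 = 1/8).
r to a full sibling = 0.5 (full sibs share both parents — two paths of length 2: r = 2·(1/2)^2 = 1/2).
Summing one r·B term per recipient: 3·0.25·0.539 + 2·0.125·0.489 + 1·0.5·0.411 = 0.732.
0.732 < 1.5: the indirect benefit is less than the cost.

No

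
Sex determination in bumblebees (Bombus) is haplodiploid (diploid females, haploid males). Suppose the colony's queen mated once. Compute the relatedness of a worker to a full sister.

Haplodiploid full sisters inherit their father's entire haploid genome identically (contributing 1/2) and on average half of their mother's contribution (1/2 · 1/2 = 1/4); r = 1/2 + 1/4 = 3/4.

0.75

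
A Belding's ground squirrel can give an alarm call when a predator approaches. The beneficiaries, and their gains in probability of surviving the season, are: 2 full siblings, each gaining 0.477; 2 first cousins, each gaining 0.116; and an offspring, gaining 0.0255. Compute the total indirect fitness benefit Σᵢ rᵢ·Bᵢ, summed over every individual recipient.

0.51875

r to a full sibling = 0.5 (full sibs share both parents — two paths of length 2: r = 2·(1/2)^2 = 1/2).
r to a first cousin = 0.125 (first cousins share one grandparent pair — two paths of length 4: r = 2·(1/2)^4 = 1/8).
r to an offspring = 1/2 (one parent–offspring link: r = (1/2)^1 = 1/2).
Summing one r·B term per recipient: 2·0.5·0.477 + 2·0.125·0.116 + 1·0.5·0.0255 = 0.51875.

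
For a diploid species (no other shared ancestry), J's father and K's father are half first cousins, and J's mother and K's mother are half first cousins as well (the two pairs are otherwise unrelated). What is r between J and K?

Independent pedigree routes through distinct common ancestors add.
J and K are related in two ways: half second cousins through their fathers (r = 1/64) and half second cousins through their mothers (r = 1/64).
r = 1/64 + 1/64 = 0.03125.

0.03125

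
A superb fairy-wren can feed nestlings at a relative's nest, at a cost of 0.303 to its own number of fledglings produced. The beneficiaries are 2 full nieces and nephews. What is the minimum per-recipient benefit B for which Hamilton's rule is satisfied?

r to a full niece or nephew = 0.25 (full aunt/uncle↔niece/nephew: two paths of length 3 through the shared grandparent pair: r = 2·(1/2)^3 = 1/4).
Hamilton's rule with n recipients of equal r: n·r·B > C, so B > C/(n·r) = 0.303/(2·0.25) = 0.606.

0.606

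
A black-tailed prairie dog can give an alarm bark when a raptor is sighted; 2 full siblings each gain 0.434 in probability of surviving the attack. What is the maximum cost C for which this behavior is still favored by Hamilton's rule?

0.434

r to a full sibling = 0.5 (full sibs share both parents — two paths of length 2: r = 2·(1/2)^2 = 1/2).
Hamilton's rule: n·r·B > C, so the trait is favored while C < n·r·B = 2·0.5·0.434 = 0.434.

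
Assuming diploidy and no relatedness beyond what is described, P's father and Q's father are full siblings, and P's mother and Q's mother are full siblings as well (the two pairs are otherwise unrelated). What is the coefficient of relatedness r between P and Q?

0.25

Independent pedigree routes through distinct common ancestors add.
P and Q are related in two ways: first cousins through their fathers (r = 1/8) and first cousins through their mothers (r = 1/8) — i.e. double first cousins.
r = 1/8 + 1/8 = 0.25.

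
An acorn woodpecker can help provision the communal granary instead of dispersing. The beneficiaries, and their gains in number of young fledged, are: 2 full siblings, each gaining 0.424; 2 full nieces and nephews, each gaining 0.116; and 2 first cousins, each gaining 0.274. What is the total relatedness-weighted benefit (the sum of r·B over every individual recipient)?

0.5505

r to a full sibling = 1/2 (full sibs share both parents — two paths of length 2: r = 2·(1/2)^2 = 1/2).
r to a full niece or nephew = 1/4 (full aunt/uncle↔niece/nephew: two paths of length 3 through the shared grandparent pair: r = 2·(1/2)^3 = 1/4).
r to a first cousin = 1/8 (first cousins share one grandparent pair — two paths of length 4: r = 2·(1/2)^4 = 1/8).
Summing one r·B term per recipient: 2·0.5·0.424 + 2·0.25·0.116 + 2·0.125·0.274 = 0.5505.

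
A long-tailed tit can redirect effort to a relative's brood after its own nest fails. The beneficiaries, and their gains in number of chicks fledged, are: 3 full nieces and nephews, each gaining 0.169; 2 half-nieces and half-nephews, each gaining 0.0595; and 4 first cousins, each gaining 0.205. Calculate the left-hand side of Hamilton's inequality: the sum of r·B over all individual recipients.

r to a full niece or nephew = 0.25 (full aunt/uncle↔niece/nephew: two paths of length 3 through the shared grandparent pair: r = 2·(1/2)^3 = 1/4).
r to a half-niece or half-nephew = 1/8 (half-aunt/uncle↔niece/nephew: one path of length 3: r = (1/2)^3 = 1/8).
r to a first cousin = 0.125 (first cousins share one grandparent pair — two paths of length 4: r = 2·(1/2)^4 = 1/8).
Summing one r·B term per recipient: 3·0.25·0.169 + 2·0.125·0.0595 + 4·0.125·0.205 = 0.244125.

0.244125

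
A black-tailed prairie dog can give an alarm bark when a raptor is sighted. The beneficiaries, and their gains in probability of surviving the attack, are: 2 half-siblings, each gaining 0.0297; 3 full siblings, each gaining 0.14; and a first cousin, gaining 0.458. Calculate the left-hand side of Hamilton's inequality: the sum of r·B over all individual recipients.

r to a half-sibling = 0.25 (half-sibs share one parent — one path of length 2: r = (1/2)^2 = 1/4).
r to a full sibling = 0.5 (full sibs share both parents — two paths of length 2: r = 2·(1/2)^2 = 1/2).
r to a first cousin = 0.125 (first cousins share one grandparent pair — two paths of length 4: r = 2·(1/2)^4 = 1/8).
Summing one r·B term per recipient: 2·0.25·0.0297 + 3·0.5·0.14 + 1·0.125·0.458 = 0.2821.

0.2821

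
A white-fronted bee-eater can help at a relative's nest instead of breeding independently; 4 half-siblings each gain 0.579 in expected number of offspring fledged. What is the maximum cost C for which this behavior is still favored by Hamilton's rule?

0.579

r to a half-sibling = 0.25 (half-sibs share one parent — one path of length 2: r = (1/2)^2 = 1/4).
Hamilton's rule: n·r·B > C, so the trait is favored while C < n·r·B = 4·0.25·0.579 = 0.579.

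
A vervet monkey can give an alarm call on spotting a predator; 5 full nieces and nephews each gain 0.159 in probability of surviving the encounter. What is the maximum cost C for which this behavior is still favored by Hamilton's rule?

0.19875

r to a full niece or nephew = 1/4 (full aunt/uncle↔niece/nephew: two paths of length 3 through the shared grandparent pair: r = 2·(1/2)^3 = 1/4).
Hamilton's rule: n·r·B > C, so the trait is favored while C < n·r·B = 5·0.25·0.159 = 0.19875.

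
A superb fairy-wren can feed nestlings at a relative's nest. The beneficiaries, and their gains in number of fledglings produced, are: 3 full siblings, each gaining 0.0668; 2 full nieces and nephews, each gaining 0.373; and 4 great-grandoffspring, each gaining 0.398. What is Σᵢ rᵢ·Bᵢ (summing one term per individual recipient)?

r to a full sibling = 1/2 (full sibs share both parents — two paths of length 2: r = 2·(1/2)^2 = 1/2).
r to a full niece or nephew = 0.25 (full aunt/uncle↔niece/nephew: two paths of length 3 through the shared grandparent pair: r = 2·(1/2)^3 = 1/4).
r to a great-grandoffspring = 0.125 (three parent–offspring links: r = (1/2)^3 = 1/8).
Summing one r·B term per recipient: 3·0.5·0.0668 + 2·0.25·0.373 + 4·0.125·0.398 = 0.4857.

0.4857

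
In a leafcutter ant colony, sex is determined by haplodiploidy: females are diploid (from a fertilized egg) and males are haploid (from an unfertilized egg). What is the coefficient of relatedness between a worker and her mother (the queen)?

0.5

One meiotic link between diploid queen and diploid daughter: r = 1/2.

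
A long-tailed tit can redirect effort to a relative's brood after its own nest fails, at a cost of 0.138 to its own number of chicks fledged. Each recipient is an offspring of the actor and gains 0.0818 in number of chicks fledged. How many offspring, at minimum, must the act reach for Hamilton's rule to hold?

4

r to an offspring = 0.5 (one parent–offspring link: r = (1/2)^1 = 1/2).
Hamilton's rule: n·r·B > C  ⇒  n > C/(r·B) = 0.138/(0.5·0.0818) = 3.374.
The smallest integer exceeding 3.374 is 4.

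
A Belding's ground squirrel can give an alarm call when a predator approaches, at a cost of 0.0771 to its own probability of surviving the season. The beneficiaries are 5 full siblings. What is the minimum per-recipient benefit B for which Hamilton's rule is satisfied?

0.0308

r to a full sibling = 0.5 (full sibs share both parents — two paths of length 2: r = 2·(1/2)^2 = 1/2).
Hamilton's rule with n recipients of equal r: n·r·B > C, so B > C/(n·r) = 0.0771/(5·0.5) = 0.0308.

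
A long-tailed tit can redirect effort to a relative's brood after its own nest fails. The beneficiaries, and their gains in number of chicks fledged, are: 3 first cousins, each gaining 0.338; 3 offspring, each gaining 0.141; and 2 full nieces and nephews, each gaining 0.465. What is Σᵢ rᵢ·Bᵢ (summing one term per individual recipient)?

0.57075

r to a first cousin = 0.125 (first cousins share one grandparent pair — two paths of length 4: r = 2·(1/2)^4 = 1/8).
r to an offspring = 0.5 (one parent–offspring link: r = (1/2)^1 = 1/2).
r to a full niece or nephew = 0.25 (full aunt/uncle↔niece/nephew: two paths of length 3 through the shared grandparent pair: r = 2·(1/2)^3 = 1/4).
Summing one r·B term per recipient: 3·0.125·0.338 + 3·0.5·0.141 + 2·0.25·0.465 = 0.57075.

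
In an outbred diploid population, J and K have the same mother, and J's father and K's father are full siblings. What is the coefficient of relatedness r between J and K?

Relatedness sums over independent paths through distinct common ancestors.
J and K are related in two ways: half-sibs through their shared mother (r = 1/4) and first cousins through their fathers (r = 1/8).
r = 1/4 + 1/8 = 3/8 = 0.375.

0.375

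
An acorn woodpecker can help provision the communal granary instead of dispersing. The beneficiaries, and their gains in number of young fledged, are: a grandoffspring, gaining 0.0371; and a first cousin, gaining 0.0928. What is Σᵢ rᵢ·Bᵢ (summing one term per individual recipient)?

0.020875

r to a grandoffspring = 1/4 (two parent–offspring links: r = (1/2)^2 = 1/4).
r to a first cousin = 1/8 (first cousins share one grandparent pair — two paths of length 4: r = 2·(1/2)^4 = 1/8).
Summing one r·B term per recipient: 1·0.25·0.0371 + 1·0.125·0.0928 = 0.020875.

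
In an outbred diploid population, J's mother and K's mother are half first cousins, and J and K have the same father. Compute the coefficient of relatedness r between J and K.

0.265625

With two independent routes of shared ancestry, r is the sum of the two contributions.
J and K are related in two ways: half second cousins through their mothers (r = 1/64) and half-sibs through their shared father (r = 1/4).
r = 1/64 + 1/4 = 0.265625.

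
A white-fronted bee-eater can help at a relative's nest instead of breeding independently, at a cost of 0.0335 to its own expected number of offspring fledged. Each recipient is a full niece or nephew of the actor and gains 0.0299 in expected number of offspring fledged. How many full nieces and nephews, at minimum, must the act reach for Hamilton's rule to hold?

5

r to a full niece or nephew = 1/4 (full aunt/uncle↔niece/nephew: two paths of length 3 through the shared grandparent pair: r = 2·(1/2)^3 = 1/4).
Hamilton's rule: n·r·B > C  ⇒  n > C/(r·B) = 0.0335/(0.25·0.0299) = 4.482.
The smallest integer exceeding 4.482 is 5.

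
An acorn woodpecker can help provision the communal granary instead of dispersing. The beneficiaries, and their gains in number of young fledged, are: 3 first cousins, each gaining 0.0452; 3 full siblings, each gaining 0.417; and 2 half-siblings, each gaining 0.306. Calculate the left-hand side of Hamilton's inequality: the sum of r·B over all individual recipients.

r to a first cousin = 0.125 (first cousins share one grandparent pair — two paths of length 4: r = 2·(1/2)^4 = 1/8).
r to a full sibling = 1/2 (full sibs share both parents — two paths of length 2: r = 2·(1/2)^2 = 1/2).
r to a half-sibling = 1/4 (half-sibs share one parent — one path of length 2: r = (1/2)^2 = 1/4).
Summing one r·B term per recipient: 3·0.125·0.0452 + 3·0.5·0.417 + 2·0.25·0.306 = 0.79545.

0.79545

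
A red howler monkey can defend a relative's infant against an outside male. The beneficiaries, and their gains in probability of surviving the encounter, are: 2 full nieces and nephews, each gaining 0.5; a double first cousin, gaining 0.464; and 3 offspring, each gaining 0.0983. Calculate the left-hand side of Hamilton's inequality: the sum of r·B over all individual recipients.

0.51345

r to a full niece or nephew = 1/4 (full aunt/uncle↔niece/nephew: two paths of length 3 through the shared grandparent pair: r = 2·(1/2)^3 = 1/4).
r to a double first cousin = 1/4 (double first cousins share both grandparent pairs — four paths of length 4: r = 4·(1/2)^4 = 1/4).
r to an offspring = 1/2 (one parent–offspring link: r = (1/2)^1 = 1/2).
Summing one r·B term per recipient: 2·0.25·0.5 + 1·0.25·0.464 + 3·0.5·0.0983 = 0.51345.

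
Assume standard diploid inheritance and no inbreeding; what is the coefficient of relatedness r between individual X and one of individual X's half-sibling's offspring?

Each parent–offspring link contributes a factor of 1/2, and independent paths through distinct common ancestors add.
Half-aunt/uncle↔niece/nephew: one path of length 3: r = (1/2)^3 = 1/8.

0.125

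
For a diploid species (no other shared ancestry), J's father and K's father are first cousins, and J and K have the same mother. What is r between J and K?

Wright's path rule: contributions from independent ancestry routes add.
J and K are related in two ways: second cousins through their fathers (r = 1/32) and half-sibs through their shared mother (r = 1/4).
r = 1/32 + 1/4 = 0.28125.

0.28125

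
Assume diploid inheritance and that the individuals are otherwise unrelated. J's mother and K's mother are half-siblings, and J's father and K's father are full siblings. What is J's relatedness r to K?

Relatedness sums over independent paths through distinct common ancestors.
J and K are related in two ways: half first cousins through their mothers (r = 1/16) and first cousins through their fathers (r = 1/8).
r = 1/16 + 1/8 = 0.1875.

0.1875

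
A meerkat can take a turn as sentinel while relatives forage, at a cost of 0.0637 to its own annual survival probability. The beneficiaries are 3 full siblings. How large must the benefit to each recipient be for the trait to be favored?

0.0425

r to a full sibling = 0.5 (full sibs share both parents — two paths of length 2: r = 2·(1/2)^2 = 1/2).
Hamilton's rule with n recipients of equal r: n·r·B > C, so B > C/(n·r) = 0.0637/(3·0.5) = 0.0425.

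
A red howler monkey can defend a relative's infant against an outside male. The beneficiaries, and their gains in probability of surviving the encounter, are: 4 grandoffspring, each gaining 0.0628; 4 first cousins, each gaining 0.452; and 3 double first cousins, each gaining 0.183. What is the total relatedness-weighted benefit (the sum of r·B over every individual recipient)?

r to a grandoffspring = 1/4 (two parent–offspring links: r = (1/2)^2 = 1/4).
r to a first cousin = 0.125 (first cousins share one grandparent pair — two paths of length 4: r = 2·(1/2)^4 = 1/8).
r to a double first cousin = 0.25 (double first cousins share both grandparent pairs — four paths of length 4: r = 4·(1/2)^4 = 1/4).
Summing one r·B term per recipient: 4·0.25·0.0628 + 4·0.125·0.452 + 3·0.25·0.183 = 0.42605.

0.42605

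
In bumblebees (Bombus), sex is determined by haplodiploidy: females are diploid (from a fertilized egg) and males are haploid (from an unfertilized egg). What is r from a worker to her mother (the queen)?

0.5

One meiotic link between diploid queen and diploid daughter: r = 1/2.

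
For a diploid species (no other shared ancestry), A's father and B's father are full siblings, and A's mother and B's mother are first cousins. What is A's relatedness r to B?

0.15625

Wright's path rule: contributions from independent ancestry routes add.
A and B are related in two ways: first cousins through their fathers (r = 1/8) and second cousins through their mothers (r = 1/32).
r = 1/8 + 1/32 = 5/32 = 0.15625.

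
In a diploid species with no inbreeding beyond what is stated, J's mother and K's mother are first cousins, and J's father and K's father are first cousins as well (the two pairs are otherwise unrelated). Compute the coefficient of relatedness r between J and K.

0.0625

Wright's path rule: contributions from independent ancestry routes add.
J and K are related in two ways: second cousins through their mothers (r = 1/32) and second cousins through their fathers (r = 1/32).
r = 1/32 + 1/32 = 1/16 = 0.0625.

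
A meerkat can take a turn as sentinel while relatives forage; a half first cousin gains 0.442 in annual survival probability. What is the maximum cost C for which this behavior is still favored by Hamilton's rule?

r to a half first cousin = 1/16 (half first cousins share one grandparent — one path of length 4: r = (1/2)^4 = 1/16).
Hamilton's rule: n·r·B > C, so the trait is favored while C < n·r·B = 1·0.0625·0.442 = 0.027625.

0.027625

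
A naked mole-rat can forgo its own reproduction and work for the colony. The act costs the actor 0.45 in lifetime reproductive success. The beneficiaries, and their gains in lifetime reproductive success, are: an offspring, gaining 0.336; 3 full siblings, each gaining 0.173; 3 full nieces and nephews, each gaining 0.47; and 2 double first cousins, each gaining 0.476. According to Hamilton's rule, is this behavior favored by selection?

Hamilton's rule: the trait is favored when the sum of r·B over every recipient exceeds the actor's cost C.
r to an offspring = 0.5 (one parent–offspring link: r = (1/2)^1 = 1/2).
r to a full sibling = 1/2 (full sibs share both parents — two paths of length 2: r = 2·(1/2)^2 = 1/2).
r to a full niece or nephew = 0.25 (full aunt/uncle↔niece/nephew: two paths of length 3 through the shared grandparent pair: r = 2·(1/2)^3 = 1/4).
r to a double first cousin = 0.25 (double first cousins share both grandparent pairs — four paths of length 4: r = 4·(1/2)^4 = 1/4).
Summing one r·B term per recipient: 1·0.5·0.336 + 3·0.5·0.173 + 3·0.25·0.47 + 2·0.25·0.476 = 1.018.
1.018 > 0.45: the indirect benefit exceeds the cost.

Yes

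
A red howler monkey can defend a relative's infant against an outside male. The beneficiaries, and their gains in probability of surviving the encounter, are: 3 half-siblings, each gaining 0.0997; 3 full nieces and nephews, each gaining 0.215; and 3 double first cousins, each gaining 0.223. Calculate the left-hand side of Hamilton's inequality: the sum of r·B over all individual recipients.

0.403275

r to a half-sibling = 1/4 (half-sibs share one parent — one path of length 2: r = (1/2)^2 = 1/4).
r to a full niece or nephew = 0.25 (full aunt/uncle↔niece/nephew: two paths of length 3 through the shared grandparent pair: r = 2·(1/2)^3 = 1/4).
r to a double first cousin = 1/4 (double first cousins share both grandparent pairs — four paths of length 4: r = 4·(1/2)^4 = 1/4).
Summing one r·B term per recipient: 3·0.25·0.0997 + 3·0.25·0.215 + 3·0.25·0.223 = 0.403275.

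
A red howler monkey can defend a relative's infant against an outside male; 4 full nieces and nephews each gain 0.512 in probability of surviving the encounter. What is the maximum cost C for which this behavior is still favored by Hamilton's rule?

0.512

r to a full niece or nephew = 1/4 (full aunt/uncle↔niece/nephew: two paths of length 3 through the shared grandparent pair: r = 2·(1/2)^3 = 1/4).
Hamilton's rule: n·r·B > C, so the trait is favored while C < n·r·B = 4·0.25·0.512 = 0.512.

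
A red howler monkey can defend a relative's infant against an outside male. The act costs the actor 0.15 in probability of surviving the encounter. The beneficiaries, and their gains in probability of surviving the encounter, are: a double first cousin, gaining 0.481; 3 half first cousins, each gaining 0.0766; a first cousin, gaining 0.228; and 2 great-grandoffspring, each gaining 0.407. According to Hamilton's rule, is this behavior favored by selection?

Yes

Hamilton's rule: the trait is favored when the sum of r·B over every recipient exceeds the actor's cost C.
r to a double first cousin = 1/4 (double first cousins share both grandparent pairs — four paths of length 4: r = 4·(1/2)^4 = 1/4).
r to a half first cousin = 0.0625 (half first cousins share one grandparent — one path of length 4: r = (1/2)^4 = 1/16).
r to a first cousin = 1/8 (first cousins share one grandparent pair — two paths of length 4: r = 2·(1/2)^4 = 1/8).
r to a great-grandoffspring = 1/8 (three parent–offspring links: r = (1/2)^3 = 1/8).
Summing one r·B term per recipient: 1·0.25·0.481 + 3·0.0625·0.0766 + 1·0.125·0.228 + 2·0.125·0.407 = 0.2648625.
0.2648625 > 0.15: the indirect benefit exceeds the cost.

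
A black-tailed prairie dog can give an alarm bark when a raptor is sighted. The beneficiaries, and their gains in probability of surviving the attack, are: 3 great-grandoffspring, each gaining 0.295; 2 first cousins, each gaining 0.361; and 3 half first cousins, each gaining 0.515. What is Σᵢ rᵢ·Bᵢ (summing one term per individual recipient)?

r to a great-grandoffspring = 1/8 (three parent–offspring links: r = (1/2)^3 = 1/8).
r to a first cousin = 1/8 (first cousins share one grandparent pair — two paths of length 4: r = 2·(1/2)^4 = 1/8).
r to a half first cousin = 1/16 (half first cousins share one grandparent — one path of length 4: r = (1/2)^4 = 1/16).
Summing one r·B term per recipient: 3·0.125·0.295 + 2·0.125·0.361 + 3·0.0625·0.515 = 0.2974375.

0.2974375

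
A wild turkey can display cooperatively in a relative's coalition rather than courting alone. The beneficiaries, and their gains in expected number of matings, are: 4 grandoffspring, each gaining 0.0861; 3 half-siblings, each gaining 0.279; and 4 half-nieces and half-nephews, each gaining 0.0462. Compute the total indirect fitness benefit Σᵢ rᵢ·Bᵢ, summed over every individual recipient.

0.31845

r to a grandoffspring = 1/4 (two parent–offspring links: r = (1/2)^2 = 1/4).
r to a half-sibling = 1/4 (half-sibs share one parent — one path of length 2: r = (1/2)^2 = 1/4).
r to a half-niece or half-nephew = 1/8 (half-aunt/uncle↔niece/nephew: one path of length 3: r = (1/2)^3 = 1/8).
Summing one r·B term per recipient: 4·0.25·0.0861 + 3·0.25·0.279 + 4·0.125·0.0462 = 0.31845.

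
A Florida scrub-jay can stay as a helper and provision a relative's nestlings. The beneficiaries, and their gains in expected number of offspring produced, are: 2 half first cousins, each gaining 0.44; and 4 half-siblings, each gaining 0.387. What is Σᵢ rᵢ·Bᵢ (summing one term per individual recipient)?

r to a half first cousin = 1/16 (half first cousins share one grandparent — one path of length 4: r = (1/2)^4 = 1/16).
r to a half-sibling = 1/4 (half-sibs share one parent — one path of length 2: r = (1/2)^2 = 1/4).
Summing one r·B term per recipient: 2·0.0625·0.44 + 4·0.25·0.387 = 0.442.

0.442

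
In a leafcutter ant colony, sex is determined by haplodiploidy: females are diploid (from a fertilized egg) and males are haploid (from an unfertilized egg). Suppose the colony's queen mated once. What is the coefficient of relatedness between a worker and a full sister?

0.75

Haplodiploid full sisters inherit their father's entire haploid genome identically (contributing 1/2) and on average half of their mother's contribution (1/2 · 1/2 = 1/4); r = 1/2 + 1/4 = 3/4.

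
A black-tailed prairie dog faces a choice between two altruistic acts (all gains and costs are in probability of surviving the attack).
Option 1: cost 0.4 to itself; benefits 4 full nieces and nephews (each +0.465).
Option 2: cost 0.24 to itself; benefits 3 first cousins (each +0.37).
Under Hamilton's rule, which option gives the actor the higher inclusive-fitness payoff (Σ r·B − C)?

Option 1

Option 1: r to a full niece or nephew = 0.25.
Option 1: Σ r·B − C = (4·0.25·0.465) − 0.4 = 0.065.
Option 2: r to a first cousin = 0.125.
Option 2: Σ r·B − C = (3·0.125·0.37) − 0.24 = -0.10125.
Option 1 has the higher net inclusive-fitness payoff.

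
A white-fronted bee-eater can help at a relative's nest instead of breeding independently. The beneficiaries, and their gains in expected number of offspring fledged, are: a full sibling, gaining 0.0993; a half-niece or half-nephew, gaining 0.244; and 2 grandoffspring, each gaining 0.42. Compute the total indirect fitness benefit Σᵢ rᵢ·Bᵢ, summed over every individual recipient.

0.29015

r to a full sibling = 1/2 (full sibs share both parents — two paths of length 2: r = 2·(1/2)^2 = 1/2).
r to a half-niece or half-nephew = 0.125 (half-aunt/uncle↔niece/nephew: one path of length 3: r = (1/2)^3 = 1/8).
r to a grandoffspring = 1/4 (two parent–offspring links: r = (1/2)^2 = 1/4).
Summing one r·B term per recipient: 1·0.5·0.0993 + 1·0.125·0.244 + 2·0.25·0.42 = 0.29015.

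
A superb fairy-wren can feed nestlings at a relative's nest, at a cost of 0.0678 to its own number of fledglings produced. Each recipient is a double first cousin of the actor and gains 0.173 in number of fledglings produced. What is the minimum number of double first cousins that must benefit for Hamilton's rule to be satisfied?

2

r to a double first cousin = 0.25 (double first cousins share both grandparent pairs — four paths of length 4: r = 4·(1/2)^4 = 1/4).
Hamilton's rule: n·r·B > C  ⇒  n > C/(r·B) = 0.0678/(0.25·0.173) = 1.568.
The smallest integer exceeding 1.568 is 2.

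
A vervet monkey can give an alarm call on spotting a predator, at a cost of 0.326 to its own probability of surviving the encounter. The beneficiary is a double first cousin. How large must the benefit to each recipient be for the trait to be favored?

r to a double first cousin = 1/4 (double first cousins share both grandparent pairs — four paths of length 4: r = 4·(1/2)^4 = 1/4).
Hamilton's rule with n recipients of equal r: n·r·B > C, so B > C/(n·r) = 0.326/(1·0.25) = 1.304.

1.304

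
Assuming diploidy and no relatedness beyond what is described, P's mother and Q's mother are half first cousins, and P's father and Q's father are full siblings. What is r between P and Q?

0.140625

Relatedness sums over independent paths through distinct common ancestors.
P and Q are related in two ways: half second cousins through their mothers (r = 1/64) and first cousins through their fathers (r = 1/8).
r = 1/64 + 1/8 = 0.140625.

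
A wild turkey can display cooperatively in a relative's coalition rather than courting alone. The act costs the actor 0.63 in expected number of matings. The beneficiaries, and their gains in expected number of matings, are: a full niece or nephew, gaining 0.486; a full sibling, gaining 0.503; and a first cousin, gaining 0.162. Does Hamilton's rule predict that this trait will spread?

No

Hamilton's rule: the trait is favored when the sum of r·B over every recipient exceeds the actor's cost C.
r to a full niece or nephew = 1/4 (full aunt/uncle↔niece/nephew: two paths of length 3 through the shared grandparent pair: r = 2·(1/2)^3 = 1/4).
r to a full sibling = 1/2 (full sibs share both parents — two paths of length 2: r = 2·(1/2)^2 = 1/2).
r to a first cousin = 0.125 (first cousins share one grandparent pair — two paths of length 4: r = 2·(1/2)^4 = 1/8).
Summing one r·B term per recipient: 1·0.25·0.486 + 1·0.5·0.503 + 1·0.125·0.162 = 0.39325.
0.39325 < 0.63: the indirect benefit is less than the cost.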